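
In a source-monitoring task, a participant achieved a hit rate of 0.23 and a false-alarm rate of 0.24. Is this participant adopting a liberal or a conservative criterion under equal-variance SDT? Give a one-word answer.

conservative

z(H) = -0.739, z(FA) = -0.706
c = −½·(z(H) + z(FA)) = 0.7225
c > 0 → conservative criterion (biased toward responding “no”).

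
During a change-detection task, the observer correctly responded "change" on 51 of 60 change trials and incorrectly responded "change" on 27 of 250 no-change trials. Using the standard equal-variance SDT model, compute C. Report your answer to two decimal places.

C = 0.10

H = 51/60 = 0.8500
FA = 27/250 = 0.1080
Φ⁻¹(H) = Φ⁻¹(0.8500) = 1.036
Φ⁻¹(FA) = Φ⁻¹(0.1080) = -1.237
c = −½·[z(H) + z(FA)] = −0.5 × (1.036 + (-1.237)) = 0.1005
c > 0: the observer has a conservative response bias.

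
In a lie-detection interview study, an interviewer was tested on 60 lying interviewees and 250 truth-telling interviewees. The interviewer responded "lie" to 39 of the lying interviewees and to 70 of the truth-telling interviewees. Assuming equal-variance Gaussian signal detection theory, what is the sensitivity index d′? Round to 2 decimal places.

H = 39/60 = 0.6500
FA = 70/250 = 0.2800
z(H) = z(0.6500) = 0.3853
z(FA) = z(0.2800) = -0.5828
d' = z(H) − z(FA) = 0.3853 − (-0.5828) = 0.9681

d′ = 0.97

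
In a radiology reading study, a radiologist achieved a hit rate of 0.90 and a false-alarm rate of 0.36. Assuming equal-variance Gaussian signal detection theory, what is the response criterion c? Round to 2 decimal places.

c = -0.46

z(H) = z(0.90) = 1.2816
z(FA) = z(0.36) = -0.3585
c = −½·[z(H) + z(FA)] = −0.5 × (1.2816 + (-0.3585)) = -0.46155
c < 0: the radiologist has a liberal response bias.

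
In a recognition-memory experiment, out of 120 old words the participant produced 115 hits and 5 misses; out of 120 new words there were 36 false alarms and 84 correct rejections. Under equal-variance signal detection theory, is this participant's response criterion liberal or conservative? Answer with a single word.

z(H) = 1.732, z(FA) = -0.524
c = −½·(z(H) + z(FA)) = -0.604
c < 0 → liberal criterion (biased toward responding “yes”).

liberal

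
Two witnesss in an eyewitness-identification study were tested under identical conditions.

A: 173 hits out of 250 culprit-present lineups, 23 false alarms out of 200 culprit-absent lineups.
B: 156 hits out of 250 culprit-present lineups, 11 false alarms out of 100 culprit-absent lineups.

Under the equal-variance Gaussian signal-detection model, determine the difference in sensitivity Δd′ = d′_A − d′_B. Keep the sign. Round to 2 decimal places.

A: z(0.6920) = 0.502, z(0.1150) = -1.200, d' = 1.702
B: z(0.6240) = 0.316, z(0.1100) = -1.227, d' = 1.543
Δd' = d'_A − d'_B = 1.702 − 1.543 = 0.159
A has the higher sensitivity.

Δd′ = 0.16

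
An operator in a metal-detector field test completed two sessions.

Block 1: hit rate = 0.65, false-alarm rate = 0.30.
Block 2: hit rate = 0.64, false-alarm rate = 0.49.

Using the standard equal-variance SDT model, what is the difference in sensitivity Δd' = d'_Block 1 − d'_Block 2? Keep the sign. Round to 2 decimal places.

Block 1: z(0.65) = 0.385, z(0.30) = -0.524, d' = 0.909
Block 2: z(0.64) = 0.358, z(0.49) = -0.025, d' = 0.383
Δd' = d'_Block 1 − d'_Block 2 = 0.909 − 0.383 = 0.526
Block 1 has the higher sensitivity.

Δd' = 0.53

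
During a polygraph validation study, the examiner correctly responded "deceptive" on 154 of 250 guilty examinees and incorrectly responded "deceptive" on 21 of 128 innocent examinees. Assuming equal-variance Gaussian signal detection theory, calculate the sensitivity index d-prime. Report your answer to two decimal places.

d-prime = 1.27

H = 154/250 = 0.6160
FA = 21/128 = 0.1641
Φ⁻¹(H) = Φ⁻¹(0.6160) = 0.295
Φ⁻¹(FA) = Φ⁻¹(0.1641) = -0.978
d' = z(H) − z(FA) = 0.295 − (-0.978) = 1.273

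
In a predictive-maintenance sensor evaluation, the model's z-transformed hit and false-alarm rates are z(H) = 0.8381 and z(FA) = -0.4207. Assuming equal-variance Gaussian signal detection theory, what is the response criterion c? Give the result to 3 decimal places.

c = -0.209

c = −½·[z(H) + z(FA)] = −½·(0.8381 + (-0.4207)) = -0.2087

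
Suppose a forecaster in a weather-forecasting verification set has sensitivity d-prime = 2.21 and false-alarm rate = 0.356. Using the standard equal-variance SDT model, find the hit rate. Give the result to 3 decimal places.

hit rate = 0.967

z(false-alarm rate) = z(0.356) = -0.3692
z(H) = z(FA) + d' = -0.3692 + 2.21 = 1.8408
hit rate = Φ(1.8408) = 0.9672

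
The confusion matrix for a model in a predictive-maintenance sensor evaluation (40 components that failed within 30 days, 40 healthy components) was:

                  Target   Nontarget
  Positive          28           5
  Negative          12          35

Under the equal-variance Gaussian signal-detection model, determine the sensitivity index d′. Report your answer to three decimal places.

d′ = 1.675

H = 28/40 = 0.7000
FA = 5/40 = 0.1250
z(H) = z(0.7000) = 0.5244
z(FA) = z(0.1250) = -1.1503
d' = z(H) − z(FA) = 0.5244 − (-1.1503) = 1.6747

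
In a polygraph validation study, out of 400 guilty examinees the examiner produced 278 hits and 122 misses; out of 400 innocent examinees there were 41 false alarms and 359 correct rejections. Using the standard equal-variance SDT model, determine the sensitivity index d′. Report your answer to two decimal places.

d′ = 1.78

H = 278/400 = 0.6950
FA = 41/400 = 0.1025
z(H) = z(0.6950) = 0.5101
z(FA) = z(0.1025) = -1.2674
d' = z(H) − z(FA) = 0.5101 − (-1.2674) = 1.7775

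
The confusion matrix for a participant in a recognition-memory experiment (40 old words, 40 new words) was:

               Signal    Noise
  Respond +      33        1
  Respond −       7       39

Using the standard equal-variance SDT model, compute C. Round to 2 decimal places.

C = 0.51

H = 33/40 = 0.8250
FA = 1/40 = 0.0250
Φ⁻¹(H) = 0.9346
Φ⁻¹(FA) = -1.9600
c = −½·[z(H) + z(FA)] = −0.5 × (0.9346 + (-1.9600)) = 0.5127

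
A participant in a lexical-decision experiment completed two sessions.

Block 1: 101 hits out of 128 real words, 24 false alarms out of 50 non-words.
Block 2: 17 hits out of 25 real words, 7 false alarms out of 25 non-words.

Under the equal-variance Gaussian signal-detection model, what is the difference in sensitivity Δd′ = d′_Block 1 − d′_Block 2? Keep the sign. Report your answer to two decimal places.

Δd′ = -0.20

Block 1: z(0.7891) = 0.803, z(0.4800) = -0.050, d' = 0.853
Block 2: z(0.6800) = 0.468, z(0.2800) = -0.583, d' = 1.051
Δd' = d'_Block 1 − d'_Block 2 = 0.853 − 1.051 = -0.198
Block 2 has the higher sensitivity.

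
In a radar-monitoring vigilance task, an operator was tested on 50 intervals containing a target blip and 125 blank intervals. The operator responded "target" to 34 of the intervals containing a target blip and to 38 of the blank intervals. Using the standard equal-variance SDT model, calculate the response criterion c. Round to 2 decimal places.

H = 34/50 = 0.6800
FA = 38/125 = 0.3040
z(H) = 0.468
z(FA) = -0.513
c = −½·[z(H) + z(FA)] = −0.5 × (0.468 + (-0.513)) = 0.0225

c = 0.02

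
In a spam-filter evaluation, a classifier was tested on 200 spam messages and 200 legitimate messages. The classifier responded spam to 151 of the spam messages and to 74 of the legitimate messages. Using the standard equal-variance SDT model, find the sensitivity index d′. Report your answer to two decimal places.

d′ = 1.02

H = 151/200 = 0.7550
FA = 74/200 = 0.3700
z(H) = 0.690
z(FA) = -0.332
d' = z(H) − z(FA) = 0.690 − (-0.332) = 1.022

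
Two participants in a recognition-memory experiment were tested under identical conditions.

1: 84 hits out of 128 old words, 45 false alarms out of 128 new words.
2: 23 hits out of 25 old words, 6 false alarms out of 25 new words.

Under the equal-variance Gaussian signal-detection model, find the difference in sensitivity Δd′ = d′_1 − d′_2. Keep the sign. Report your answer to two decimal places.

Δd′ = -1.33

1: z(0.6562) = 0.402, z(0.3516) = -0.381, d' = 0.783
2: z(0.9200) = 1.405, z(0.2400) = -0.706, d' = 2.111
Δd' = d'_1 − d'_2 = 0.783 − 2.111 = -1.328
2 has the higher sensitivity.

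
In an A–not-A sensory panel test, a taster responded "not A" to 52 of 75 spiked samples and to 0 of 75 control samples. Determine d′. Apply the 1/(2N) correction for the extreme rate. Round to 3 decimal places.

The false-alarm rate is 0/75 = 0, so apply the 1/(2N) correction: FA → 1/(2·75) = 0.00667.
z(H) = z(0.69333) = 0.5053
z(FA) = z(0.00667) = -2.4746
d' = 0.5053 − (-2.4746) = 2.9799

d′ = 2.980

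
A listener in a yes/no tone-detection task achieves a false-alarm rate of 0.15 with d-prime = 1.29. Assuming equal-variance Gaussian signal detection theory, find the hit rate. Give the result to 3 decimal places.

z(false-alarm rate) = z(0.15) = -1.0364
z(H) = z(FA) + d' = -1.0364 + 1.29 = 0.2536
hit rate = Φ(0.2536) = 0.6001

hit rate = 0.600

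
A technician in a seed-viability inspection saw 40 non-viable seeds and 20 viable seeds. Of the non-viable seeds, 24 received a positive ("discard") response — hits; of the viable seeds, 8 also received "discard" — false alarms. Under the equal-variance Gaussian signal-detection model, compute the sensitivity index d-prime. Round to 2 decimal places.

H = 24/40 = 0.6000
FA = 8/20 = 0.4000
z(0.6000) = 0.253, z(0.4000) = -0.253
d' = z(H) − z(FA) = 0.253 − (-0.253) = 0.506

d-prime = 0.51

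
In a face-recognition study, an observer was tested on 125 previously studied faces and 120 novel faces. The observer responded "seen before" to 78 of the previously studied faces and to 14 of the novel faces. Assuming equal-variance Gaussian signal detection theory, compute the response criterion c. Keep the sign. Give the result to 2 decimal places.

c = 0.44

H = 78/125 = 0.6240
FA = 14/120 = 0.1167
z(0.6240) = 0.316, z(0.1167) = -1.192
c = −½·[z(H) + z(FA)] = −0.5 × (0.316 + (-1.192)) = 0.438
c > 0: the observer has a conservative response bias.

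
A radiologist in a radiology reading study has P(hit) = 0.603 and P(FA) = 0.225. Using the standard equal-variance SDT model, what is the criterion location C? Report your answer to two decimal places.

C = 0.25

z(H) = 0.2611
z(FA) = -0.7554
c = −½·[z(H) + z(FA)] = −0.5 × (0.2611 + (-0.7554)) = 0.24715
c > 0: the radiologist has a conservative response bias.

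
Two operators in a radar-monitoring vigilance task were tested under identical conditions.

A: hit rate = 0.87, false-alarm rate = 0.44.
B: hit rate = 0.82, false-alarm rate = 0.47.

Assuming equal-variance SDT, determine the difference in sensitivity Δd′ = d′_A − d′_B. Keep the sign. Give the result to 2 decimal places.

A: z(0.87) = 1.126, z(0.44) = -0.151, d' = 1.277
B: z(0.82) = 0.915, z(0.47) = -0.075, d' = 0.990
Δd' = d'_A − d'_B = 1.277 − 0.990 = 0.287
A has the higher sensitivity.

Δd′ = 0.29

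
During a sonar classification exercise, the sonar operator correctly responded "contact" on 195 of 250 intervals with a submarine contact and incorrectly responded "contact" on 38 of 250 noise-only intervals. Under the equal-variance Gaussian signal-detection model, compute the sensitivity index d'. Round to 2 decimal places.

d' = 1.80

H = 195/250 = 0.7800
FA = 38/250 = 0.1520
z(0.7800) = 0.7722, z(0.1520) = -1.0279
d' = z(H) − z(FA) = 0.7722 − (-1.0279) = 1.8001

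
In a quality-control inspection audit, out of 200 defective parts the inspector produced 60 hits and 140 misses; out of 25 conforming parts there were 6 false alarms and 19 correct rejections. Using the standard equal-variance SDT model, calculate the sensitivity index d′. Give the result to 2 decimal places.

H = 60/200 = 0.3000
FA = 6/25 = 0.2400
z(H) = z(0.3000) = -0.5244
z(FA) = z(0.2400) = -0.7063
d' = z(H) − z(FA) = -0.5244 − (-0.7063) = 0.1819

d′ = 0.18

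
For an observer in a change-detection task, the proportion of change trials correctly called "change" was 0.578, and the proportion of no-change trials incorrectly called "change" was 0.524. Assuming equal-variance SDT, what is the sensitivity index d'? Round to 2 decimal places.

d' = 0.14

Φ⁻¹(H) = Φ⁻¹(0.578) = 0.1968
Φ⁻¹(FA) = Φ⁻¹(0.524) = 0.0602
d' = z(H) − z(FA) = 0.1968 − 0.0602 = 0.1366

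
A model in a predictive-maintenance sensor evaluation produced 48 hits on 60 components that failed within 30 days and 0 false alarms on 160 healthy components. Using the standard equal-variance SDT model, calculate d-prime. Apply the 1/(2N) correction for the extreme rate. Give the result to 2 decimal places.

The false-alarm rate is 0/160 = 0, so apply the 1/(2N) correction: FA → 1/(2·160) = 0.00313.
z(H) = z(0.80000) = 0.842
z(FA) = z(0.00313) = -2.734
d' = 0.842 − (-2.734) = 3.576

d-prime = 3.58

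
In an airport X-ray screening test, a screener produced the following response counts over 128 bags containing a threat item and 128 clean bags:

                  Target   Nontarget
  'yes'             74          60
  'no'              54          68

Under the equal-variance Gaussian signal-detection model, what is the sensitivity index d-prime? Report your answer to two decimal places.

d-prime = 0.28

H = 74/128 = 0.5781
FA = 60/128 = 0.4688
z(H) = 0.197
z(FA) = -0.078
d' = z(H) − z(FA) = 0.197 − (-0.078) = 0.275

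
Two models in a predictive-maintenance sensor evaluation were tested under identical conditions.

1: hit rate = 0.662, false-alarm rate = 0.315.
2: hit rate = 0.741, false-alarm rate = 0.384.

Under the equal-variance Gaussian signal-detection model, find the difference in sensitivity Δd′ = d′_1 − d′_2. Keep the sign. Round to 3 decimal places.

1: z(0.662) = 0.4179, z(0.315) = -0.4817, d' = 0.8996
2: z(0.741) = 0.6464, z(0.384) = -0.2950, d' = 0.9414
Δd' = d'_1 − d'_2 = 0.8996 − 0.9414 = -0.0418
2 has the higher sensitivity.

Δd′ = -0.042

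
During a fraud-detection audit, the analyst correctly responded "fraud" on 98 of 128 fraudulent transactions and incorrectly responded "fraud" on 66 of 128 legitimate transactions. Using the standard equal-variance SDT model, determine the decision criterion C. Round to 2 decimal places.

C = -0.38

H = 98/128 = 0.7656
FA = 66/128 = 0.5156
Φ⁻¹(H) = 0.7244
Φ⁻¹(FA) = 0.0391
c = −½·[z(H) + z(FA)] = −0.5 × (0.7244 + 0.0391) = -0.38175
c < 0: the analyst has a liberal response bias.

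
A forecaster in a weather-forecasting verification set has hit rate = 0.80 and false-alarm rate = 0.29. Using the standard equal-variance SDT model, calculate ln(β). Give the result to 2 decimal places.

ln β = -0.20

Φ⁻¹(0.80) = 0.842, Φ⁻¹(0.29) = -0.553
ln β = −½·[z(H)² − z(FA)²] = −0.5 × (0.709 − 0.306) = -0.2015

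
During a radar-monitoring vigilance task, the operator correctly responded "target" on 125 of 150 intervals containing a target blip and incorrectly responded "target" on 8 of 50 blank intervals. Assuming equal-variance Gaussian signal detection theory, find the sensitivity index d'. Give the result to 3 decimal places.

d' = 1.962

H = 125/150 = 0.8333
FA = 8/50 = 0.1600
Φ⁻¹(H) = 0.9673
Φ⁻¹(FA) = -0.9945
d' = z(H) − z(FA) = 0.9673 − (-0.9945) = 1.9618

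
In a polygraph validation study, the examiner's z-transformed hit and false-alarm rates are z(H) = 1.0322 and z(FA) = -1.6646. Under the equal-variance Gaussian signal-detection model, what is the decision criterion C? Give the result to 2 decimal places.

c = −½·[z(H) + z(FA)] = −½·(1.0322 + (-1.6646)) = 0.3162

C = 0.32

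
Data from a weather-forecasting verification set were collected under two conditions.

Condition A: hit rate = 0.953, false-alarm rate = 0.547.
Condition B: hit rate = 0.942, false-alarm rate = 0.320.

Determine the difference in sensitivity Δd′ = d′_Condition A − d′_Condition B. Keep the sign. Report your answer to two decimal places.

Δd′ = -0.48

Condition A: z(0.953) = 1.675, z(0.547) = 0.118, d' = 1.557
Condition B: z(0.942) = 1.572, z(0.320) = -0.468, d' = 2.040
Δd' = d'_Condition A − d'_Condition B = 1.557 − 2.040 = -0.483
Condition B has the higher sensitivity.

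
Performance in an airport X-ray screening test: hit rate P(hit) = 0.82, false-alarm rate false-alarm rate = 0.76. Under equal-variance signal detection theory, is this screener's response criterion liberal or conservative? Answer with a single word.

liberal

z(H) = 0.915, z(FA) = 0.706
c = −½·(z(H) + z(FA)) = -0.8105
c < 0 → liberal criterion (biased toward responding “yes”).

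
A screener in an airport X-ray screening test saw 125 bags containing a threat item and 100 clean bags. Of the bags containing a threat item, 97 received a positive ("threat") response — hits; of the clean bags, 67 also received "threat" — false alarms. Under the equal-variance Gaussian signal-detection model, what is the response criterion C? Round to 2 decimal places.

C = -0.60

H = 97/125 = 0.7760
FA = 67/100 = 0.6700
z(H) = 0.759
z(FA) = 0.440
c = −½·[z(H) + z(FA)] = −0.5 × (0.759 + 0.440) = -0.5995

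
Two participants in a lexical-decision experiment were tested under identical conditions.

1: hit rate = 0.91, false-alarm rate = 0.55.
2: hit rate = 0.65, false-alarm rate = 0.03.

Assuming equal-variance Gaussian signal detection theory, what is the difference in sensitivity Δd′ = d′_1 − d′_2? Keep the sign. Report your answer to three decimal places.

1: z(0.91) = 1.3408, z(0.55) = 0.1257, d' = 1.2151
2: z(0.65) = 0.3853, z(0.03) = -1.8808, d' = 2.2661
Δd' = d'_1 − d'_2 = 1.2151 − 2.2661 = -1.0510
2 has the higher sensitivity.

Δd′ = -1.051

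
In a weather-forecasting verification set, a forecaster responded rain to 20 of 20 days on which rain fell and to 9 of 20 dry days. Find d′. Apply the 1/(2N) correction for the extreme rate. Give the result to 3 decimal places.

The hit rate is 20/20 = 1, so apply the 1/(2N) correction: H → 1 − 1/(2·20) = 0.97500.
z(H) = z(0.97500) = 1.9600
z(FA) = z(0.45000) = -0.1257
d' = 1.9600 − (-0.1257) = 2.0857

d′ = 2.086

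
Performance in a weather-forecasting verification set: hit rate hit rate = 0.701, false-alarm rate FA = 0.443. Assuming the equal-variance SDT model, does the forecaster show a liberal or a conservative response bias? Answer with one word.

liberal

z(H) = 0.527, z(FA) = -0.143
c = −½·(z(H) + z(FA)) = -0.192
c < 0 → liberal criterion (biased toward responding “yes”).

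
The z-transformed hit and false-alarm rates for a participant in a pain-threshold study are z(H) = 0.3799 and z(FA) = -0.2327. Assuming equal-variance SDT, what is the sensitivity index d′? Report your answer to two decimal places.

d' = z(H) − z(FA) = 0.3799 − (-0.2327) = 0.6126

d′ = 0.61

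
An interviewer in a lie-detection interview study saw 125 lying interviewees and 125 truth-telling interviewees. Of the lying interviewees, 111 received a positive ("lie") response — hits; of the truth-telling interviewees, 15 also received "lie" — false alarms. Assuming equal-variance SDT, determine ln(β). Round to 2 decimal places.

ln β = -0.05

H = 111/125 = 0.8880
FA = 15/125 = 0.1200
z(H) = z(0.8880) = 1.216
z(FA) = z(0.1200) = -1.175
ln β = −½·[z(H)² − z(FA)²] = −0.5 × (1.479 − 1.381) = -0.049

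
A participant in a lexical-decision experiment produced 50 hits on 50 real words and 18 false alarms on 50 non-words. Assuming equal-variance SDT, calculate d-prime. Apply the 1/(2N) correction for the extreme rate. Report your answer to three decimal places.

d-prime = 2.685

The hit rate is 50/50 = 1, so apply the 1/(2N) correction: H → 1 − 1/(2·50) = 0.99000.
z(H) = z(0.99000) = 2.3263
z(FA) = z(0.36000) = -0.3585
d' = 2.3263 − (-0.3585) = 2.6848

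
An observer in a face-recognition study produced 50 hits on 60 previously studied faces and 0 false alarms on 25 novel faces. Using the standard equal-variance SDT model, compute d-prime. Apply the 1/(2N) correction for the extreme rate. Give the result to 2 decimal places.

The false-alarm rate is 0/25 = 0, so apply the 1/(2N) correction: FA → 1/(2·25) = 0.02000.
z(H) = z(0.83333) = 0.967
z(FA) = z(0.02000) = -2.054
d' = 0.967 − (-2.054) = 3.021

d-prime = 3.02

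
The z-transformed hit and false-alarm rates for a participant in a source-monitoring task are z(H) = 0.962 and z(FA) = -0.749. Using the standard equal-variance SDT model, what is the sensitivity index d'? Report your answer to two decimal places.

d' = z(H) − z(FA) = 0.962 − (-0.749) = 1.711

d' = 1.71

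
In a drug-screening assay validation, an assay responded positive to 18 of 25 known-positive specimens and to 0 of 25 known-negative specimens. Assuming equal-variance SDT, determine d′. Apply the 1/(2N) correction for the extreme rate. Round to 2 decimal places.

The false-alarm rate is 0/25 = 0, so apply the 1/(2N) correction: FA → 1/(2·25) = 0.02000.
z(H) = z(0.72000) = 0.583
z(FA) = z(0.02000) = -2.054
d' = 0.583 − (-2.054) = 2.637

d′ = 2.64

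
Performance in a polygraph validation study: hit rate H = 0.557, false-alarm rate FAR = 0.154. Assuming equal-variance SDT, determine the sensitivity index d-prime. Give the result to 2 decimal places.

d-prime = 1.16

z(0.557) = 0.143, z(0.154) = -1.019
d' = z(H) − z(FA) = 0.143 − (-1.019) = 1.162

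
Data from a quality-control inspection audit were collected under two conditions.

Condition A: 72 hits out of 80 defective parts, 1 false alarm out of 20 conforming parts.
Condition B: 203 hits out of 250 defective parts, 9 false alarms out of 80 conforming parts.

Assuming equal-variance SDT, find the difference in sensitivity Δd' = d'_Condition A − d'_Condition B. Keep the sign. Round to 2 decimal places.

Δd' = 0.83

Condition A: z(0.9000) = 1.282, z(0.0500) = -1.645, d' = 2.927
Condition B: z(0.8120) = 0.885, z(0.1125) = -1.213, d' = 2.098
Δd' = d'_Condition A − d'_Condition B = 2.927 − 2.098 = 0.829
Condition A has the higher sensitivity.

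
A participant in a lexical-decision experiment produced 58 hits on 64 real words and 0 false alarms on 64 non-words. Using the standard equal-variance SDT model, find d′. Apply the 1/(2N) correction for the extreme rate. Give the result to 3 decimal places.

The false-alarm rate is 0/64 = 0, so apply the 1/(2N) correction: FA → 1/(2·64) = 0.00781.
z(H) = z(0.90625) = 1.3180
z(FA) = z(0.00781) = -2.4177
d' = 1.3180 − (-2.4177) = 3.7357

d′ = 3.736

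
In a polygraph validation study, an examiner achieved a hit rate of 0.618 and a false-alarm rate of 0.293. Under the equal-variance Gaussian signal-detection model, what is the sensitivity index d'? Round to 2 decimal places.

d' = 0.84

z(H) = z(0.618) = 0.3002
z(FA) = z(0.293) = -0.5446
d' = z(H) − z(FA) = 0.3002 − (-0.5446) = 0.8448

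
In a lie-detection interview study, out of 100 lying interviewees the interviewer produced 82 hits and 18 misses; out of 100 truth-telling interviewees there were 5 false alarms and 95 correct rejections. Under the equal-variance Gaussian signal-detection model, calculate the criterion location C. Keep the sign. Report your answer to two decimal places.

C = 0.36

H = 82/100 = 0.8200
FA = 5/100 = 0.0500
z(H) = 0.9154
z(FA) = -1.6449
c = −½·[z(H) + z(FA)] = −0.5 × (0.9154 + (-1.6449)) = 0.36475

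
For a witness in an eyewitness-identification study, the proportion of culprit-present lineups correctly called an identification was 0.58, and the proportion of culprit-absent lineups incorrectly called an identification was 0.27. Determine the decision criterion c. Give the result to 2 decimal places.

z(H) = z(0.58) = 0.2019
z(FA) = z(0.27) = -0.6128
c = −½·[z(H) + z(FA)] = −0.5 × (0.2019 + (-0.6128)) = 0.20545

c = 0.21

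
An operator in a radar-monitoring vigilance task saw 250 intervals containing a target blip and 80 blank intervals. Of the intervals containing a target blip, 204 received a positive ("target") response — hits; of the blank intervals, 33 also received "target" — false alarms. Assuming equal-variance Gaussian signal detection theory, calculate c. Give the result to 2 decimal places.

c = -0.34

H = 204/250 = 0.8160
FA = 33/80 = 0.4125
z(0.8160) = 0.9002, z(0.4125) = -0.2211
c = −½·[z(H) + z(FA)] = −0.5 × (0.9002 + (-0.2211)) = -0.33955
c < 0: the operator has a liberal response bias.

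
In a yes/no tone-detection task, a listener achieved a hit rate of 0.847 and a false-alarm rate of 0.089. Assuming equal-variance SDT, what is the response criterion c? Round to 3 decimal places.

Φ⁻¹(H) = 1.0237
Φ⁻¹(FA) = -1.3469
c = −½·[z(H) + z(FA)] = −0.5 × (1.0237 + (-1.3469)) = 0.1616

c = 0.162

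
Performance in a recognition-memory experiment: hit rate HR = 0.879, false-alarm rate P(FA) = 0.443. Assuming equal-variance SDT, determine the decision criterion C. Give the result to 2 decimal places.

C = -0.51

Φ⁻¹(H) = Φ⁻¹(0.879) = 1.1700
Φ⁻¹(FA) = Φ⁻¹(0.443) = -0.1434
c = −½·[z(H) + z(FA)] = −0.5 × (1.1700 + (-0.1434)) = -0.5133
c < 0: the participant has a liberal response bias.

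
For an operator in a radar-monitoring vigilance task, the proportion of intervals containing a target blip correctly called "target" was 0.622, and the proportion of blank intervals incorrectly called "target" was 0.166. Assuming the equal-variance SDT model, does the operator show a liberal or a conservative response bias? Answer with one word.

conservative

z(H) = 0.311, z(FA) = -0.970
c = −½·(z(H) + z(FA)) = 0.3295
c > 0 → conservative criterion (biased toward responding “no”).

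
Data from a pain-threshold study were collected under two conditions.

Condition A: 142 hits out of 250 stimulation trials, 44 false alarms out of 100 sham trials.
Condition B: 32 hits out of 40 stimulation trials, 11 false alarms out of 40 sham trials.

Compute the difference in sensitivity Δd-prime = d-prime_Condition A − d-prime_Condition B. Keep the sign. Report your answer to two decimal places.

Δd-prime = -1.12

Condition A: z(0.5680) = 0.171, z(0.4400) = -0.151, d' = 0.322
Condition B: z(0.8000) = 0.842, z(0.2750) = -0.598, d' = 1.440
Δd' = d'_Condition A − d'_Condition B = 0.322 − 1.440 = -1.118
Condition B has the higher sensitivity.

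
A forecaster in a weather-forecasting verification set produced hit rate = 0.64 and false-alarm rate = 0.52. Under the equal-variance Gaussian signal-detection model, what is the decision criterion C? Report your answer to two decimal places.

C = -0.20

Φ⁻¹(0.64) = 0.358, Φ⁻¹(0.52) = 0.050
c = −½·[z(H) + z(FA)] = −0.5 × (0.358 + 0.050) = -0.204
c < 0: the forecaster has a liberal response bias.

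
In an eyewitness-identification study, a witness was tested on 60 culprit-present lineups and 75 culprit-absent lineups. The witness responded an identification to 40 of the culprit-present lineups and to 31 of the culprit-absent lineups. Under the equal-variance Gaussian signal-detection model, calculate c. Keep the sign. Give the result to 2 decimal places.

H = 40/60 = 0.6667
FA = 31/75 = 0.4133
z(H) = 0.431
z(FA) = -0.219
c = −½·[z(H) + z(FA)] = −0.5 × (0.431 + (-0.219)) = -0.106

c = -0.11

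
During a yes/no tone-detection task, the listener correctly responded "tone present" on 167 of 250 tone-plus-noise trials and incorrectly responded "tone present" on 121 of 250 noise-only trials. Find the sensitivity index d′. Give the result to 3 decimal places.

H = 167/250 = 0.6680
FA = 121/250 = 0.4840
Φ⁻¹(H) = Φ⁻¹(0.6680) = 0.4344
Φ⁻¹(FA) = Φ⁻¹(0.4840) = -0.0401
d' = z(H) − z(FA) = 0.4344 − (-0.0401) = 0.4745

d′ = 0.475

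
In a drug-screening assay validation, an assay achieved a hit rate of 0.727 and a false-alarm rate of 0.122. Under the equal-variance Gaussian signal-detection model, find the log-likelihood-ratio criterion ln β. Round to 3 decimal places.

z(H) = 0.6038
z(FA) = -1.1650
ln β = −½·[z(H)² − z(FA)²] = −0.5 × (0.3646 − 1.3572) = 0.4963

ln β = 0.496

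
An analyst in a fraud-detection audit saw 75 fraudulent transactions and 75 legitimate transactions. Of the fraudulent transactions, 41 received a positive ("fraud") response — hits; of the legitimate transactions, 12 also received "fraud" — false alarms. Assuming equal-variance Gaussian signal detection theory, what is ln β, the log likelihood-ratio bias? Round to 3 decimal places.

H = 41/75 = 0.5467
FA = 12/75 = 0.1600
z(H) = z(0.5467) = 0.1173
z(FA) = z(0.1600) = -0.9945
ln β = −½·[z(H)² − z(FA)²] = −0.5 × (0.0138 − 0.9890) = 0.4876

ln β = 0.488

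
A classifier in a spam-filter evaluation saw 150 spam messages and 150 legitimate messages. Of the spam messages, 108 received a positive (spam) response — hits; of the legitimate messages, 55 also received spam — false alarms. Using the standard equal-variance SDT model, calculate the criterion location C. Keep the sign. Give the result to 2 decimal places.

C = -0.12

H = 108/150 = 0.7200
FA = 55/150 = 0.3667
Φ⁻¹(H) = Φ⁻¹(0.7200) = 0.583
Φ⁻¹(FA) = Φ⁻¹(0.3667) = -0.341
c = −½·[z(H) + z(FA)] = −0.5 × (0.583 + (-0.341)) = -0.121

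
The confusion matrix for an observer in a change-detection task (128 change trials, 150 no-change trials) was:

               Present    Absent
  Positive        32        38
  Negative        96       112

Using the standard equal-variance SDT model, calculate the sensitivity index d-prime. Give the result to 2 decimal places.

H = 32/128 = 0.2500
FA = 38/150 = 0.2533
Φ⁻¹(0.2500) = -0.6745, Φ⁻¹(0.2533) = -0.6641
d' = z(H) − z(FA) = -0.6745 − (-0.6641) = -0.0104

d-prime = -0.01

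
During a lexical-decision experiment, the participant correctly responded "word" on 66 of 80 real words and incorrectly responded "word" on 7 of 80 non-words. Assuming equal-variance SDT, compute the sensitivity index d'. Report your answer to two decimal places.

d' = 2.29

H = 66/80 = 0.8250
FA = 7/80 = 0.0875
z(0.8250) = 0.935, z(0.0875) = -1.356
d' = z(H) − z(FA) = 0.935 − (-1.356) = 2.291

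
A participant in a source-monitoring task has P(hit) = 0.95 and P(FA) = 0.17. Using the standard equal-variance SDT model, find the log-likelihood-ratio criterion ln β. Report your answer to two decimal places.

ln β = -0.90

Φ⁻¹(H) = 1.645
Φ⁻¹(FA) = -0.954
ln β = −½·[z(H)² − z(FA)²] = −0.5 × (2.706 − 0.910) = -0.898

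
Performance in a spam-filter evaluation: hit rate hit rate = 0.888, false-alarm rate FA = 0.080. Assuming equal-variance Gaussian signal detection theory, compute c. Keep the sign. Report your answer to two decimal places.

c = 0.09

z(H) = z(0.888) = 1.216
z(FA) = z(0.080) = -1.405
c = −½·[z(H) + z(FA)] = −0.5 × (1.216 + (-1.405)) = 0.0945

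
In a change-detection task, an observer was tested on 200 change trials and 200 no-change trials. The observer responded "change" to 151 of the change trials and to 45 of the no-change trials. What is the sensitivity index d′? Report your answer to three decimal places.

H = 151/200 = 0.7550
FA = 45/200 = 0.2250
z(0.7550) = 0.6903, z(0.2250) = -0.7554
d' = z(H) − z(FA) = 0.6903 − (-0.7554) = 1.4457

d′ = 1.446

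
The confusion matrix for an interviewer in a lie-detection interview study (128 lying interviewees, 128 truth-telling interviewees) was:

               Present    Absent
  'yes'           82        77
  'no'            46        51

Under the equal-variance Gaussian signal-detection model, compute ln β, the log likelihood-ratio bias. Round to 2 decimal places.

ln β = -0.03

H = 82/128 = 0.6406
FA = 77/128 = 0.6016
z(H) = z(0.6406) = 0.360
z(FA) = z(0.6016) = 0.257
ln β = −½·[z(H)² − z(FA)²] = −0.5 × (0.130 − 0.066) = -0.032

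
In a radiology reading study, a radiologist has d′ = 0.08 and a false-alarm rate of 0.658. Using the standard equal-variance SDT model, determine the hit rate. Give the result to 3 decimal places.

hit rate = 0.687

z(false-alarm rate) = z(0.658) = 0.4070
z(H) = z(FA) + d' = 0.4070 + 0.08 = 0.4870
hit rate = Φ(0.4870) = 0.6869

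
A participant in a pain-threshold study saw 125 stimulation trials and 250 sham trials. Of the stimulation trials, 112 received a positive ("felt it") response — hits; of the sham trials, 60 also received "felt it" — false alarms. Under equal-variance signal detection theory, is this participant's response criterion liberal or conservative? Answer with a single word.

liberal

z(H) = 1.259, z(FA) = -0.706
c = −½·(z(H) + z(FA)) = -0.2765
c < 0 → liberal criterion (biased toward responding “yes”).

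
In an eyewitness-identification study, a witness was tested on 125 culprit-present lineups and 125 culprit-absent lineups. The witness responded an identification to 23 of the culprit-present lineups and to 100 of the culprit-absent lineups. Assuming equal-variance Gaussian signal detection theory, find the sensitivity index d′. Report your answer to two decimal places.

d′ = -1.74

H = 23/125 = 0.1840
FA = 100/125 = 0.8000
Φ⁻¹(H) = Φ⁻¹(0.1840) = -0.900
Φ⁻¹(FA) = Φ⁻¹(0.8000) = 0.842
d' = z(H) − z(FA) = -0.900 − 0.842 = -1.742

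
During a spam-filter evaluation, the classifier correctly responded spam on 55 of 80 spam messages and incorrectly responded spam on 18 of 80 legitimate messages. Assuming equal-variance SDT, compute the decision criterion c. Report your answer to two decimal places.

H = 55/80 = 0.6875
FA = 18/80 = 0.2250
Φ⁻¹(0.6875) = 0.489, Φ⁻¹(0.2250) = -0.755
c = −½·[z(H) + z(FA)] = −0.5 × (0.489 + (-0.755)) = 0.133
c > 0: the classifier has a conservative response bias.

c = 0.13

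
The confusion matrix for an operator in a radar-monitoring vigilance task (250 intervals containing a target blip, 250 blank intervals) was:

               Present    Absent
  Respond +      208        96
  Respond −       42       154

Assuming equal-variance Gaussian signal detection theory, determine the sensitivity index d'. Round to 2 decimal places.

d' = 1.26

H = 208/250 = 0.8320
FA = 96/250 = 0.3840
z(H) = z(0.8320) = 0.962
z(FA) = z(0.3840) = -0.295
d' = z(H) − z(FA) = 0.962 − (-0.295) = 1.257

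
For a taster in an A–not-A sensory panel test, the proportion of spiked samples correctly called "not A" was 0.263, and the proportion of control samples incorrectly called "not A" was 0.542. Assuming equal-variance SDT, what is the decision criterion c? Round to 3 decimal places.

Φ⁻¹(0.263) = -0.6341, Φ⁻¹(0.542) = 0.1055
c = −½·[z(H) + z(FA)] = −0.5 × (-0.6341 + 0.1055) = 0.2643

c = 0.264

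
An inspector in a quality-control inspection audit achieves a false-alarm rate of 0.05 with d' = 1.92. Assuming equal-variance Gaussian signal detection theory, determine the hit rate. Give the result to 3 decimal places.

z(false-alarm rate) = z(0.05) = -1.6449
z(H) = z(FA) + d' = -1.6449 + 1.92 = 0.2751
hit rate = Φ(0.2751) = 0.6084

hit rate = 0.608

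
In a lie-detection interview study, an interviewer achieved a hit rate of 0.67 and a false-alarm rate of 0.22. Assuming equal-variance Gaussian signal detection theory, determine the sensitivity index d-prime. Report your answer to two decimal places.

Φ⁻¹(H) = 0.4399
Φ⁻¹(FA) = -0.7722
d' = z(H) − z(FA) = 0.4399 − (-0.7722) = 1.2121

d-prime = 1.21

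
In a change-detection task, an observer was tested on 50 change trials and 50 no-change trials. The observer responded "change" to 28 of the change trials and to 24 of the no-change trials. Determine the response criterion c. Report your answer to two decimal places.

c = -0.05

H = 28/50 = 0.5600
FA = 24/50 = 0.4800
Φ⁻¹(0.5600) = 0.151, Φ⁻¹(0.4800) = -0.050
c = −½·[z(H) + z(FA)] = −0.5 × (0.151 + (-0.050)) = -0.0505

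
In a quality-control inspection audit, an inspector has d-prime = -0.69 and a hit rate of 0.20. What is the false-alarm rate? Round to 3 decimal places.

false-alarm rate = 0.440

z(hit rate) = z(0.20) = -0.8416
z(FA) = z(H) − d' = -0.8416 − (-0.69) = -0.1516
false-alarm rate = Φ(-0.1516) = 0.4398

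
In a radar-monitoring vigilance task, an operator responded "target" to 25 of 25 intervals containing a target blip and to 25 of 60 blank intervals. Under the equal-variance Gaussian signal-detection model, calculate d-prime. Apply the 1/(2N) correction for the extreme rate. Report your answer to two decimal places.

d-prime = 2.26

The hit rate is 25/25 = 1, so apply the 1/(2N) correction: H → 1 − 1/(2·25) = 0.98000.
z(H) = z(0.98000) = 2.054
z(FA) = z(0.41667) = -0.210
d' = 2.054 − (-0.210) = 2.264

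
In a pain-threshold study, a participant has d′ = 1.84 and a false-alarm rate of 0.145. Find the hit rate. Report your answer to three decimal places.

hit rate = 0.783

z(false-alarm rate) = z(0.145) = -1.0581
z(H) = z(FA) + d' = -1.0581 + 1.84 = 0.7819
hit rate = Φ(0.7819) = 0.7829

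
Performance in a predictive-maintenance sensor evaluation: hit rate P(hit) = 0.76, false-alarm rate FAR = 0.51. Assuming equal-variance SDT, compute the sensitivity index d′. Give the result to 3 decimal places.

z(0.76) = 0.7063, z(0.51) = 0.0251
d' = z(H) − z(FA) = 0.7063 − 0.0251 = 0.6812

d′ = 0.681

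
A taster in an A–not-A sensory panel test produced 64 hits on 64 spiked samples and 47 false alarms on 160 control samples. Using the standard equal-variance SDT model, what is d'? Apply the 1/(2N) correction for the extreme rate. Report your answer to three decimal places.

d' = 2.960

The hit rate is 64/64 = 1, so apply the 1/(2N) correction: H → 1 − 1/(2·64) = 0.99219.
z(H) = z(0.99219) = 2.4177
z(FA) = z(0.29375) = -0.5425
d' = 2.4177 − (-0.5425) = 2.9602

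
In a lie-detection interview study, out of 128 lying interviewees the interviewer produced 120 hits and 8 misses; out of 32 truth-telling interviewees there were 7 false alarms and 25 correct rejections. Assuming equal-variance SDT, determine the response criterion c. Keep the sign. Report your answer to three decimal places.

H = 120/128 = 0.9375
FA = 7/32 = 0.2188
z(0.9375) = 1.5341, z(0.2188) = -0.7763
c = −½·[z(H) + z(FA)] = −0.5 × (1.5341 + (-0.7763)) = -0.3789

c = -0.379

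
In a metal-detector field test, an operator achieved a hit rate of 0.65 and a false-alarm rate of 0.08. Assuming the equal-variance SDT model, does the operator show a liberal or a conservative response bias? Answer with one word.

z(H) = 0.385, z(FA) = -1.405
c = −½·(z(H) + z(FA)) = 0.510
c > 0 → conservative criterion (biased toward responding “no”).

conservative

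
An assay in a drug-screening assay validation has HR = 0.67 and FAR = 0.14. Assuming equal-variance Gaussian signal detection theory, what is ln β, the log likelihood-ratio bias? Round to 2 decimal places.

Φ⁻¹(H) = Φ⁻¹(0.67) = 0.440
Φ⁻¹(FA) = Φ⁻¹(0.14) = -1.080
ln β = −½·[z(H)² − z(FA)²] = −0.5 × (0.194 − 1.166) = 0.486

ln β = 0.49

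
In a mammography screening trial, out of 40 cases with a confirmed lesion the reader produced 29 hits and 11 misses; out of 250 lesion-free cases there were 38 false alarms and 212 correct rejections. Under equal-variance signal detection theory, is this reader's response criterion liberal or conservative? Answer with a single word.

conservative

z(H) = 0.598, z(FA) = -1.028
c = −½·(z(H) + z(FA)) = 0.215
c > 0 → conservative criterion (biased toward responding “no”).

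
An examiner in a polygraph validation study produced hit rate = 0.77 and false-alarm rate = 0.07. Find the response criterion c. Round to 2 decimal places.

c = 0.37

Φ⁻¹(H) = Φ⁻¹(0.77) = 0.7388
Φ⁻¹(FA) = Φ⁻¹(0.07) = -1.4758
c = −½·[z(H) + z(FA)] = −0.5 × (0.7388 + (-1.4758)) = 0.3685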